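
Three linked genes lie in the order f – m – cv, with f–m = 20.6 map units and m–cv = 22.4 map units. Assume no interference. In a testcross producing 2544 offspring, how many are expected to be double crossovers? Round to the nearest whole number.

Map distances give recombination frequencies of 0.206 and 0.224 for the two intervals.
With no interference, expected double-crossover frequency = 0.206 × 0.224 = 0.04614.
Expected number = 0.04614 × 2544 = 117.39 ≈ 117.

117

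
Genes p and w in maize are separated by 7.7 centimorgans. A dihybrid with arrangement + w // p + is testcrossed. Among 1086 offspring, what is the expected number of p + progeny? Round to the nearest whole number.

501

A map distance of 7.7 centimorgans corresponds to a recombination frequency of 0.077.
The F1 is + w / p +, so p + is a parental gamete class with expected frequency (1 − r)/2 = 0.923/2 = 0.4615.
Expected number = 0.4615 × 1086 = 501.19 ≈ 501.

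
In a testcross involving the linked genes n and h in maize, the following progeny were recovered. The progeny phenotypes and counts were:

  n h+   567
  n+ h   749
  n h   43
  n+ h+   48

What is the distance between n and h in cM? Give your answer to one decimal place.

6.5 cM

The two most frequent classes, n+ h (749) and n h+ (567), are the parental types, so the F1 was n+ h / n h+.
The recombinant classes are n+ h+ and n h: 48 + 43 = 91.
Recombination frequency = 91/1407 = 0.0647 ≈ 6.5%, i.e. 6.5 cM.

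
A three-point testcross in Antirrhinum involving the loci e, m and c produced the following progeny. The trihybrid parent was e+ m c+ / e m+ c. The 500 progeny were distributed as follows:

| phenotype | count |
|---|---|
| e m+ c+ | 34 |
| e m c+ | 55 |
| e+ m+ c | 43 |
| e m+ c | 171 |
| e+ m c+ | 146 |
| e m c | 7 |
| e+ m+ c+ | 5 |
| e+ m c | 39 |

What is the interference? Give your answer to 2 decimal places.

0.36

The two rarest classes, e+ m+ c+ and e m c, are the double crossovers. Comparing them with the parentals, only the m allele has switched, so m is the middle locus and the order is e – m – c.
e–m: (98 + 12)/500 = 0.2200; m–c: (73 + 12)/500 = 0.1700.
Expected DCO frequency = 0.2200 × 0.1700 ≈ 0.03740; observed = 12/500 ≈ 0.02400.
Coefficient of coincidence = 0.02400/0.03740 ≈ 0.64; interference = 1 − 0.64 = 0.36.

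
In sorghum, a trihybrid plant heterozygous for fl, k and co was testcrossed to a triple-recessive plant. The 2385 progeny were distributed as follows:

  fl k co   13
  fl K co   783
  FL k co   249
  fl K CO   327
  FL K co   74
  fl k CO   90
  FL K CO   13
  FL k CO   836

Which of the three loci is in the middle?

The two most frequent reciprocal classes, FL k CO and fl K co, are the parental types, so the F1 was FL k CO / fl K co.
The two rarest classes, FL K CO and fl k co, are the double crossovers. Comparing them with the parentals, only the k allele has switched, so k is the middle locus and the order is fl – k – co.

k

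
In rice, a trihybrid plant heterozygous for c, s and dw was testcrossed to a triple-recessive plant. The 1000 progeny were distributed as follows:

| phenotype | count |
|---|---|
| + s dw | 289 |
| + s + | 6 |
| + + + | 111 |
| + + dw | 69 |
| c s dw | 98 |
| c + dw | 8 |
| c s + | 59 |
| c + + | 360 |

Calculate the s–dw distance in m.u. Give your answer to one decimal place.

The two most frequent reciprocal classes, + s dw and c + +, are the parental types, so the F1 was + s dw / c + +.
The two rarest classes, + s + and c + dw, are the double crossovers. Comparing them with the parentals, only the dw allele has switched, so dw is the middle locus and the order is c – dw – s.
Crossovers in the dw–s interval produce the single-crossover classes + + dw and c s + (69 + 59 = 128) plus the double crossovers (14).
RF(dw–s) = (128 + 14) / 1000 = 142/1000 = 0.1420 → 14.2 m.u.

14.2 m.u.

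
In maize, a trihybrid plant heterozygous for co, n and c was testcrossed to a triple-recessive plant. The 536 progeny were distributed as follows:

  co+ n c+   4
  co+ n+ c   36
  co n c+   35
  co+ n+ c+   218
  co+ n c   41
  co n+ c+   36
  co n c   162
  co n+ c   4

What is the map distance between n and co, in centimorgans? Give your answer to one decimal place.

The two most frequent reciprocal classes, co n c and co+ n+ c+, are the parental types, so the F1 was co n c / co+ n+ c+.
The two rarest classes, co n+ c and co+ n c+, are the double crossovers. Comparing them with the parentals, only the n allele has switched, so n is the middle locus and the order is c – n – co.
Crossovers in the n–co interval produce the single-crossover classes co+ n c and co n+ c+ (41 + 36 = 77) plus the double crossovers (8).
RF(n–co) = (77 + 8) / 536 = 85/536 = 0.1586 → 15.9 centimorgans.

15.9 centimorgans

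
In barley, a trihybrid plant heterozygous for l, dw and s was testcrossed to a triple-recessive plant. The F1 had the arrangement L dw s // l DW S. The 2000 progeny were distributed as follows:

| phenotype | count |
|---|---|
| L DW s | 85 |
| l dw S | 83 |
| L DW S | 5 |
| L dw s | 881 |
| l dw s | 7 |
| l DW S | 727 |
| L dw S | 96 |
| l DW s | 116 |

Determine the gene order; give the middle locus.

The two rarest classes, l dw s and L DW S, are the double crossovers. Comparing them with the parentals, only the l allele has switched, so l is the middle locus and the order is s – l – dw.

l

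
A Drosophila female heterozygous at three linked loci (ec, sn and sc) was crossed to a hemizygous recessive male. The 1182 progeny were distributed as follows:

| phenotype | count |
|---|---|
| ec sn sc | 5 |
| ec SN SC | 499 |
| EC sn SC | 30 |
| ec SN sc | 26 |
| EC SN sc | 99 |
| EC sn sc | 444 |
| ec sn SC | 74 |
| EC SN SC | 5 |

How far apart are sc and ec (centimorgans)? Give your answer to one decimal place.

5.6 centimorgans

The two most frequent reciprocal classes, EC sn sc and ec SN SC, are the parental types, so the F1 was EC sn sc / ec SN SC.
The two rarest classes, ec sn sc and EC SN SC, are the double crossovers. Comparing them with the parentals, only the ec allele has switched, so ec is the middle locus and the order is sc – ec – sn.
Crossovers in the sc–ec interval produce the single-crossover classes EC sn SC and ec SN sc (30 + 26 = 56) plus the double crossovers (10).
RF(sc–ec) = (56 + 10) / 1182 = 66/1182 = 0.0558 → 5.6 centimorgans.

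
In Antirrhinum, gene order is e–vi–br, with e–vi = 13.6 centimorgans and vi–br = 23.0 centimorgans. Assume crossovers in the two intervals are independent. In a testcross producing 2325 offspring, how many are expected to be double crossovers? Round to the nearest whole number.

Map distances give recombination frequencies of 0.136 and 0.230 for the two intervals.
With no interference, expected double-crossover frequency = 0.136 × 0.230 = 0.03128.
Expected number = 0.03128 × 2325 = 72.73 ≈ 73.

73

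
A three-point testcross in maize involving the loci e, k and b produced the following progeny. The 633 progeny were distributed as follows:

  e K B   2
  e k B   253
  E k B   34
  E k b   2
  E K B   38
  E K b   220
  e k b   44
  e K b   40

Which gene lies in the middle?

The two most frequent reciprocal classes, e k B and E K b, are the parental types, so the F1 was e k B / E K b.
The two rarest classes, e K B and E k b, are the double crossovers. Comparing them with the parentals, only the k allele has switched, so k is the middle locus and the order is b – k – e.

k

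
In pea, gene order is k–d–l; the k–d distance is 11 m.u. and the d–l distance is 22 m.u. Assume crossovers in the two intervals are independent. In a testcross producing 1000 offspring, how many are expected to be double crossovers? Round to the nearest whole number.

Map distances give recombination frequencies of 0.110 and 0.220 for the two intervals.
With no interference, expected double-crossover frequency = 0.110 × 0.220 = 0.02420.
Expected number = 0.02420 × 1000 = 24.20 ≈ 24.

24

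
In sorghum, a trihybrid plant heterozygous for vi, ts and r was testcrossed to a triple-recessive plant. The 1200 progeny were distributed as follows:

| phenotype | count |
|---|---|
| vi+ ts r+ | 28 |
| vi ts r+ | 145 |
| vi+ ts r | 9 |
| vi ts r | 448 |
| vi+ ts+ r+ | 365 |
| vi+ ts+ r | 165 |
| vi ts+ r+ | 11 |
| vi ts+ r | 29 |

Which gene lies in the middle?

vi

The two most frequent reciprocal classes, vi ts r and vi+ ts+ r+, are the parental types, so the F1 was vi ts r / vi+ ts+ r+.
The two rarest classes, vi+ ts r and vi ts+ r+, are the double crossovers. Comparing them with the parentals, only the vi allele has switched, so vi is the middle locus and the order is r – vi – ts.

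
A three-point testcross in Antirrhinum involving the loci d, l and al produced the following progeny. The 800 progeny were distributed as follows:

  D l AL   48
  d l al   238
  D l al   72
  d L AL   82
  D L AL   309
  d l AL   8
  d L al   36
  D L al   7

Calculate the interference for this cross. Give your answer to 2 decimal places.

0.28

The two most frequent reciprocal classes, d l al and D L AL, are the parental types, so the F1 was d l al / D L AL.
The two rarest classes, d l AL and D L al, are the double crossovers. Comparing them with the parentals, only the al allele has switched, so al is the middle locus and the order is d – al – l.
d–al: (154 + 15)/800 = 0.2112; al–l: (84 + 15)/800 = 0.1237.
Expected DCO frequency = 0.2112 × 0.1237 ≈ 0.02613; observed = 15/800 ≈ 0.01875.
Coefficient of coincidence = 0.01875/0.02613 ≈ 0.72; interference = 1 − 0.72 = 0.28.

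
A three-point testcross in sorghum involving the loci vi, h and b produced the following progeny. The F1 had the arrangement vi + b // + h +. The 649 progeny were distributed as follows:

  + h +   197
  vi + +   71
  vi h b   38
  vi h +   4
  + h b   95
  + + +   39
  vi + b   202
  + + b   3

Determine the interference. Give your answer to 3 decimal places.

0.687

The two rarest classes, + + b and vi h +, are the double crossovers. Comparing them with the parentals, only the vi allele has switched, so vi is the middle locus and the order is h – vi – b.
h–vi: (77 + 7)/649 = 0.1294; vi–b: (166 + 7)/649 = 0.2666.
Expected DCO frequency = 0.1294 × 0.2666 ≈ 0.03450; observed = 7/649 ≈ 0.01079.
Coefficient of coincidence = 0.01079/0.03450 ≈ 0.313; interference = 1 − 0.313 = 0.687.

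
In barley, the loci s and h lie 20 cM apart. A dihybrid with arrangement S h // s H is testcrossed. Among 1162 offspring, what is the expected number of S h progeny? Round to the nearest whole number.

465

A map distance of 20 cM corresponds to a recombination frequency of 0.200.
The F1 is S h / s H, so S h is a parental gamete class with expected frequency (1 − r)/2 = 0.800/2 = 0.4000.
Expected number = 0.4000 × 1162 = 464.80 ≈ 465.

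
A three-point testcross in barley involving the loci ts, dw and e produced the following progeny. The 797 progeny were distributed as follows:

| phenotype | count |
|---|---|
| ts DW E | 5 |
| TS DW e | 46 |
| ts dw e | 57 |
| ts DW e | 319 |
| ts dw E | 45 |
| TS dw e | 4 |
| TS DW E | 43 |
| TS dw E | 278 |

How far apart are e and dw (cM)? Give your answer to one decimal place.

The two most frequent reciprocal classes, ts DW e and TS dw E, are the parental types, so the F1 was ts DW e / TS dw E.
The two rarest classes, ts DW E and TS dw e, are the double crossovers. Comparing them with the parentals, only the e allele has switched, so e is the middle locus and the order is ts – e – dw.
Crossovers in the e–dw interval produce the single-crossover classes ts dw e and TS DW E (57 + 43 = 100) plus the double crossovers (9).
RF(e–dw) = (100 + 9) / 797 = 109/797 = 0.1368 → 13.7 cM.

13.7 cM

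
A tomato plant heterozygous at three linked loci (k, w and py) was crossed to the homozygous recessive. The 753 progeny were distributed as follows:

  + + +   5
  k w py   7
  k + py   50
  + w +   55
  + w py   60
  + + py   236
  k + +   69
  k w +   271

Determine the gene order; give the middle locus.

The two most frequent reciprocal classes, + + py and k w +, are the parental types, so the F1 was + + py / k w +.
The two rarest classes, + + + and k w py, are the double crossovers. Comparing them with the parentals, only the py allele has switched, so py is the middle locus and the order is w – py – k.

py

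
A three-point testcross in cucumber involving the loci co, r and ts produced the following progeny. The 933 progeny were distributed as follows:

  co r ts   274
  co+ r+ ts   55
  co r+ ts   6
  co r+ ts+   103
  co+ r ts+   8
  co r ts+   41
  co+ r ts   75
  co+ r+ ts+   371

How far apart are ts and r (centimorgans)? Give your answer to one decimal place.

11.8 centimorgans

The two most frequent reciprocal classes, co r ts and co+ r+ ts+, are the parental types, so the F1 was co r ts / co+ r+ ts+.
The two rarest classes, co r+ ts and co+ r ts+, are the double crossovers. Comparing them with the parentals, only the r allele has switched, so r is the middle locus and the order is ts – r – co.
Crossovers in the ts–r interval produce the single-crossover classes co r ts+ and co+ r+ ts (41 + 55 = 96) plus the double crossovers (14).
RF(ts–r) = (96 + 14) / 933 = 110/933 = 0.1179 → 11.8 centimorgans.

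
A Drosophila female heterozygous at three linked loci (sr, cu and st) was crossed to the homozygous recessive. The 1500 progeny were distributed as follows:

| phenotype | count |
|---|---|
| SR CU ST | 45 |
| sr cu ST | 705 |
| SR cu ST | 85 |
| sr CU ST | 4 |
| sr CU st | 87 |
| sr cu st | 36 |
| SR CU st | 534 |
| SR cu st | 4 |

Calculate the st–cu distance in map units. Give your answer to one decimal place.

The two most frequent reciprocal classes, sr cu ST and SR CU st, are the parental types, so the F1 was sr cu ST / SR CU st.
The two rarest classes, sr CU ST and SR cu st, are the double crossovers. Comparing them with the parentals, only the cu allele has switched, so cu is the middle locus and the order is sr – cu – st.
Crossovers in the cu–st interval produce the single-crossover classes sr cu st and SR CU ST (36 + 45 = 81) plus the double crossovers (8).
RF(cu–st) = (81 + 8) / 1500 = 89/1500 = 0.0593 → 5.9 map units.

5.9 map units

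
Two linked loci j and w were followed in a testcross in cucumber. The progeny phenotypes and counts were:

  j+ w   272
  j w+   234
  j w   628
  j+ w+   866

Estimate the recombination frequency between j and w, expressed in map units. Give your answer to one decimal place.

25.3 map units

The two most frequent classes, j+ w+ (866) and j w (628), are the parental types, so the F1 was j+ w+ / j w.
The recombinant classes are j+ w and j w+: 272 + 234 = 506.
Recombination frequency = 506/2000 = 0.2530 ≈ 25.3%, i.e. 25.3 map units.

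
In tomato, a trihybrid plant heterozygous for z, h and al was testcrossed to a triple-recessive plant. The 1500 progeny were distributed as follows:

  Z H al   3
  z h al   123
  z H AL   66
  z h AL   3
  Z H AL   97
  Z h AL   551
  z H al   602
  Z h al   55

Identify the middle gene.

The two most frequent reciprocal classes, z H al and Z h AL, are the parental types, so the F1 was z H al / Z h AL.
The two rarest classes, Z H al and z h AL, are the double crossovers. Comparing them with the parentals, only the z allele has switched, so z is the middle locus and the order is h – z – al.

z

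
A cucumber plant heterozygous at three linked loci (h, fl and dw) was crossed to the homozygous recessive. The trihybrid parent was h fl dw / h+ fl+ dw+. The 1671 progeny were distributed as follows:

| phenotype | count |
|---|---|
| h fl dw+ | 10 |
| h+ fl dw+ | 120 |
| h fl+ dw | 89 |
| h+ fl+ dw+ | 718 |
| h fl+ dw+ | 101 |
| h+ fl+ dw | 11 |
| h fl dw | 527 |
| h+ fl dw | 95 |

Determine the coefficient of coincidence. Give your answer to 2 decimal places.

The two rarest classes, h fl dw+ and h+ fl+ dw, are the double crossovers. Comparing them with the parentals, only the dw allele has switched, so dw is the middle locus and the order is fl – dw – h.
fl–dw: (209 + 21)/1671 = 0.1376; dw–h: (196 + 21)/1671 = 0.1299.
Expected DCO frequency = 0.1376 × 0.1299 ≈ 0.01787; observed = 21/1671 ≈ 0.01257.
Coefficient of coincidence = 0.01257/0.01787 ≈ 0.70.

0.70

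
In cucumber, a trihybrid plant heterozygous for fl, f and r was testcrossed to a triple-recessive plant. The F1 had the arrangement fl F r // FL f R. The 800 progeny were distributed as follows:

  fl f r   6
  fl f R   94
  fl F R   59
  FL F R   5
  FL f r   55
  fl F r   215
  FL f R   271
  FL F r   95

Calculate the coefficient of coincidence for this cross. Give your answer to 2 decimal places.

The two rarest classes, fl f r and FL F R, are the double crossovers. Comparing them with the parentals, only the f allele has switched, so f is the middle locus and the order is fl – f – r.
fl–f: (189 + 11)/800 = 0.2500; f–r: (114 + 11)/800 = 0.1562.
Expected DCO frequency = 0.2500 × 0.1562 ≈ 0.03905; observed = 11/800 ≈ 0.01375.
Coefficient of coincidence = 0.01375/0.03905 ≈ 0.35.

0.35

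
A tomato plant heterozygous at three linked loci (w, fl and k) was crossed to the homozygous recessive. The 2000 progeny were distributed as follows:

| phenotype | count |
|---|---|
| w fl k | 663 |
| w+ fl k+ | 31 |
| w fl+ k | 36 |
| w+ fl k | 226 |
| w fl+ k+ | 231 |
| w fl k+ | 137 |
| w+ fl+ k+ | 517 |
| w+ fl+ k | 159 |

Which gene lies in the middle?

The two most frequent reciprocal classes, w fl k and w+ fl+ k+, are the parental types, so the F1 was w fl k / w+ fl+ k+.
The two rarest classes, w fl+ k and w+ fl k+, are the double crossovers. Comparing them with the parentals, only the fl allele has switched, so fl is the middle locus and the order is k – fl – w.

fl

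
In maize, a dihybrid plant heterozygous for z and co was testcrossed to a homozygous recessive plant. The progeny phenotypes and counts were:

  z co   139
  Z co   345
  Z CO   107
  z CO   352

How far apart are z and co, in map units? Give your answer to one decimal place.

The two most frequent classes, Z co (345) and z CO (352), are the parental types, so the F1 was Z co / z CO.
The recombinant classes are Z CO and z co: 107 + 139 = 246.
Recombination frequency = 246/943 = 0.2609 ≈ 26.1%, i.e. 26.1 map units.

26.1 map units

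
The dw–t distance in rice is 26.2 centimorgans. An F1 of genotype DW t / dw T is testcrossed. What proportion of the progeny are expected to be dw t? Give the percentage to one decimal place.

A map distance of 26.2 centimorgans corresponds to a recombination frequency of 0.262.
The F1 is DW t / dw T, so dw t is a recombinant gamete class with expected frequency r/2 = 0.262/2 = 0.1310.
That is 0.1310 = 13.1% of the progeny.

13.1%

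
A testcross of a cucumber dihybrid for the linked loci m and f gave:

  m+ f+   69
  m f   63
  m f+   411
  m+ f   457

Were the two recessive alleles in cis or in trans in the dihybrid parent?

trans

The two most frequent classes are m+ f (457) and m f+ (411); these are the parental (non-recombinant) types.
So the F1 carried m+ f on one chromosome and m f+ on the other — the recessive alleles are on opposite chromosomes (trans / repulsion).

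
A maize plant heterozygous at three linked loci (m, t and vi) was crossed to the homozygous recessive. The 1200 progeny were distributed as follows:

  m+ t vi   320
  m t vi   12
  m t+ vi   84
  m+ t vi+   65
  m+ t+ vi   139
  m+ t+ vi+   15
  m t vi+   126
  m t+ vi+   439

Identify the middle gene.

m

The two most frequent reciprocal classes, m+ t vi and m t+ vi+, are the parental types, so the F1 was m+ t vi / m t+ vi+.
The two rarest classes, m t vi and m+ t+ vi+, are the double crossovers. Comparing them with the parentals, only the m allele has switched, so m is the middle locus and the order is t – m – vi.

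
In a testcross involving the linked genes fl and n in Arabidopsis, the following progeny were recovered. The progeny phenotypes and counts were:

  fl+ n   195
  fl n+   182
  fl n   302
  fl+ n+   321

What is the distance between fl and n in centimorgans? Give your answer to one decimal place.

37.7 centimorgans

The two most frequent classes, fl+ n+ (321) and fl n (302), are the parental types, so the F1 was fl+ n+ / fl n.
The recombinant classes are fl+ n and fl n+: 195 + 182 = 377.
Recombination frequency = 377/1000 = 0.3770 ≈ 37.7%, i.e. 37.7 centimorgans.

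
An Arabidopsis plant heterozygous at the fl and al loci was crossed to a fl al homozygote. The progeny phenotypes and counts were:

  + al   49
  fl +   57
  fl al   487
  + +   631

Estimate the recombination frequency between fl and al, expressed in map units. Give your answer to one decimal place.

8.7 map units

The two most frequent classes, + + (631) and fl al (487), are the parental types, so the F1 was + + / fl al.
The recombinant classes are + al and fl +: 49 + 57 = 106.
Recombination frequency = 106/1224 = 0.0866 ≈ 8.7%, i.e. 8.7 map units.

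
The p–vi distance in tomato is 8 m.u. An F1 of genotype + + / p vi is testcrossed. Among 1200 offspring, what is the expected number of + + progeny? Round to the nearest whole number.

A map distance of 8 m.u. corresponds to a recombination frequency of 0.080.
The F1 is + + / p vi, so + + is a parental gamete class with expected frequency (1 − r)/2 = 0.920/2 = 0.4600.
Expected number = 0.4600 × 1200 = 552.00 ≈ 552.

552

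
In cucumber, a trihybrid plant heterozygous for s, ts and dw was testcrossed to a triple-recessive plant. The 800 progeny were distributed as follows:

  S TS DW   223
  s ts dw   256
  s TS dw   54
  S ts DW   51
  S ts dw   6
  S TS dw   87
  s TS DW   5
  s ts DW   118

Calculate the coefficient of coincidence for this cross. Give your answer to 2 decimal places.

The two most frequent reciprocal classes, s ts dw and S TS DW, are the parental types, so the F1 was s ts dw / S TS DW.
The two rarest classes, S ts dw and s TS DW, are the double crossovers. Comparing them with the parentals, only the s allele has switched, so s is the middle locus and the order is dw – s – ts.
dw–s: (205 + 11)/800 = 0.2700; s–ts: (105 + 11)/800 = 0.1450.
Expected DCO frequency = 0.2700 × 0.1450 ≈ 0.03915; observed = 11/800 ≈ 0.01375.
Coefficient of coincidence = 0.01375/0.03915 ≈ 0.35.

0.35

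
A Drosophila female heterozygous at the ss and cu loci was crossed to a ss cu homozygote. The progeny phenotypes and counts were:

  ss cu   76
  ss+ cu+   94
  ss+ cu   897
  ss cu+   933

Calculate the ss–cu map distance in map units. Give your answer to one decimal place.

The two most frequent classes, ss+ cu (897) and ss cu+ (933), are the parental types, so the F1 was ss+ cu / ss cu+.
The recombinant classes are ss+ cu+ and ss cu: 94 + 76 = 170.
Recombination frequency = 170/2000 = 0.0850 ≈ 8.5%, i.e. 8.5 map units.

8.5 map units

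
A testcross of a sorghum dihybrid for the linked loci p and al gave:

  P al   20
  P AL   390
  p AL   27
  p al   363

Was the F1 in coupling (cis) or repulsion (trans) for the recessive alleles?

The two most frequent classes are P AL (390) and p al (363); these are the parental (non-recombinant) types.
So the F1 carried P AL on one chromosome and p al on the other — the recessive alleles are on the same chromosome (cis / coupling).

cis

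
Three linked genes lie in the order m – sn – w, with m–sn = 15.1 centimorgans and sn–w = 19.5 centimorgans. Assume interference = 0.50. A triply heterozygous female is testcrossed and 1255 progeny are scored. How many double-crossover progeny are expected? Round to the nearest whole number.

Map distances give recombination frequencies of 0.151 and 0.195 for the two intervals.
With interference 0.50 (so coincidence = 0.50), expected double-crossover frequency = 0.151 × 0.195 × 0.50 = 0.01472.
Expected number = 0.01472 × 1255 = 18.48 ≈ 18.

18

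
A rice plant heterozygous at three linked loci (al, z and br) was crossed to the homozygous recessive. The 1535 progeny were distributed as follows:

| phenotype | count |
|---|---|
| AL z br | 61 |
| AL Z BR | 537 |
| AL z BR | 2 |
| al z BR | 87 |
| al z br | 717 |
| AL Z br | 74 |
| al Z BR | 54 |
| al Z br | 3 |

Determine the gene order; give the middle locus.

z

The two most frequent reciprocal classes, al z br and AL Z BR, are the parental types, so the F1 was al z br / AL Z BR.
The two rarest classes, al Z br and AL z BR, are the double crossovers. Comparing them with the parentals, only the z allele has switched, so z is the middle locus and the order is al – z – br.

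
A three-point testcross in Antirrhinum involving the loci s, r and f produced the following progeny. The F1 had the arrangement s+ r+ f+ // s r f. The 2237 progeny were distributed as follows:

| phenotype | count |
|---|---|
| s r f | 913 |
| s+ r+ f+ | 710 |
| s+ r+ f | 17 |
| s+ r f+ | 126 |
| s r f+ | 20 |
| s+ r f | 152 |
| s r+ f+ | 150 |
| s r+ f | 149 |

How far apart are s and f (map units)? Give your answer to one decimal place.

The two rarest classes, s+ r+ f and s r f+, are the double crossovers. Comparing them with the parentals, only the f allele has switched, so f is the middle locus and the order is s – f – r.
Crossovers in the s–f interval produce the single-crossover classes s r+ f+ and s+ r f (150 + 152 = 302) plus the double crossovers (37).
RF(s–f) = (302 + 37) / 2237 = 339/2237 = 0.1515 → 15.2 map units.

15.2 map units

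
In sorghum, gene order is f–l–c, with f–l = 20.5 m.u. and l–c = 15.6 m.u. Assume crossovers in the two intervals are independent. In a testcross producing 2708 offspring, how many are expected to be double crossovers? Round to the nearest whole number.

Map distances give recombination frequencies of 0.205 and 0.156 for the two intervals.
With no interference, expected double-crossover frequency = 0.205 × 0.156 = 0.03198.
Expected number = 0.03198 × 2708 = 86.60 ≈ 87.

87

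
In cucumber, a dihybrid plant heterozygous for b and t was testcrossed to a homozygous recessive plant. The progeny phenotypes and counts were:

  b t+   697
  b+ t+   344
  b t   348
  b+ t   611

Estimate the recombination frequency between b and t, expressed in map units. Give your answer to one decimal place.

The two most frequent classes, b+ t (611) and b t+ (697), are the parental types, so the F1 was b+ t / b t+.
The recombinant classes are b+ t+ and b t: 344 + 348 = 692.
Recombination frequency = 692/2000 = 0.3460 ≈ 34.6%, i.e. 34.6 map units.

34.6 map units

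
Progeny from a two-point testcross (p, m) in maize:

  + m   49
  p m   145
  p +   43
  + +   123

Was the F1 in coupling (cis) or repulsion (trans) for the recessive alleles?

cis

The two most frequent classes are + + (123) and p m (145); these are the parental (non-recombinant) types.
So the F1 carried + + on one chromosome and p m on the other — the recessive alleles are on the same chromosome (cis / coupling).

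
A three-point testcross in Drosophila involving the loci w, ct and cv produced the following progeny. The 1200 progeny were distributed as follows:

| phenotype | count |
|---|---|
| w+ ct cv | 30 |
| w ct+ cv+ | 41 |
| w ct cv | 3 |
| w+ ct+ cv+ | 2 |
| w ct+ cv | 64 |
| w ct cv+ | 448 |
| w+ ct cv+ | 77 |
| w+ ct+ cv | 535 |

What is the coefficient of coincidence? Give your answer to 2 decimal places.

0.54

The two most frequent reciprocal classes, w ct cv+ and w+ ct+ cv, are the parental types, so the F1 was w ct cv+ / w+ ct+ cv.
The two rarest classes, w ct cv and w+ ct+ cv+, are the double crossovers. Comparing them with the parentals, only the cv allele has switched, so cv is the middle locus and the order is w – cv – ct.
w–cv: (141 + 5)/1200 = 0.1217; cv–ct: (71 + 5)/1200 = 0.0633.
Expected DCO frequency = 0.1217 × 0.0633 ≈ 0.00770; observed = 5/1200 ≈ 0.00417.
Coefficient of coincidence = 0.00417/0.00770 ≈ 0.54.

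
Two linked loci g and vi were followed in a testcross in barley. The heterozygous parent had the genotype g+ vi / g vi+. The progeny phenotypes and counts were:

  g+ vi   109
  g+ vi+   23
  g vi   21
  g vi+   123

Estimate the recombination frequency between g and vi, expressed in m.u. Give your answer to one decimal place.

15.9 m.u.

The recombinant classes are g+ vi+ and g vi: 23 + 21 = 44.
Recombination frequency = 44/276 = 0.1594 ≈ 15.9%, i.e. 15.9 m.u.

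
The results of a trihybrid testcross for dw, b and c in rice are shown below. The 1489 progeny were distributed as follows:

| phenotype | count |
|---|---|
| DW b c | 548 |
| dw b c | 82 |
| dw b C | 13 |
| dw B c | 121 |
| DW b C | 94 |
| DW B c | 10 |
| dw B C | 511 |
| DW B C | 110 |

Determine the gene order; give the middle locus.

The two most frequent reciprocal classes, DW b c and dw B C, are the parental types, so the F1 was DW b c / dw B C.
The two rarest classes, DW B c and dw b C, are the double crossovers. Comparing them with the parentals, only the b allele has switched, so b is the middle locus and the order is dw – b – c.

b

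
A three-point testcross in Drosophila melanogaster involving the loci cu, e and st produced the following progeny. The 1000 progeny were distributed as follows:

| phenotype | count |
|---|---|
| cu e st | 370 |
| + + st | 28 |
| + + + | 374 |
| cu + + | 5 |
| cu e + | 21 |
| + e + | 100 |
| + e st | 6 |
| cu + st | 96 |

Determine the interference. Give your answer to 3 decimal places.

0.114

The two most frequent reciprocal classes, cu e st and + + +, are the parental types, so the F1 was cu e st / + + +.
The two rarest classes, + e st and cu + +, are the double crossovers. Comparing them with the parentals, only the cu allele has switched, so cu is the middle locus and the order is st – cu – e.
st–cu: (49 + 11)/1000 = 0.0600; cu–e: (196 + 11)/1000 = 0.2070.
Expected DCO frequency = 0.0600 × 0.2070 ≈ 0.01242; observed = 11/1000 ≈ 0.01100.
Coefficient of coincidence = 0.01100/0.01242 ≈ 0.886; interference = 1 − 0.886 = 0.114.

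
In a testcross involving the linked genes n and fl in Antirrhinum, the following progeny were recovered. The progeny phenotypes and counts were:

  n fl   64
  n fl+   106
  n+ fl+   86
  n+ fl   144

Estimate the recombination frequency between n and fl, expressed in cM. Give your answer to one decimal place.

37.5 cM

The two most frequent classes, n+ fl (144) and n fl+ (106), are the parental types, so the F1 was n+ fl / n fl+.
The recombinant classes are n+ fl+ and n fl: 86 + 64 = 150.
Recombination frequency = 150/400 = 0.3750 ≈ 37.5%, i.e. 37.5 cM.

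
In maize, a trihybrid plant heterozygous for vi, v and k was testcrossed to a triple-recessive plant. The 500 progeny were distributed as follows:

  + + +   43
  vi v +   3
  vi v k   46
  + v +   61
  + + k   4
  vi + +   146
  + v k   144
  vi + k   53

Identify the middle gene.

The two most frequent reciprocal classes, + v k and vi + +, are the parental types, so the F1 was + v k / vi + +.
The two rarest classes, + + k and vi v +, are the double crossovers. Comparing them with the parentals, only the v allele has switched, so v is the middle locus and the order is vi – v – k.

v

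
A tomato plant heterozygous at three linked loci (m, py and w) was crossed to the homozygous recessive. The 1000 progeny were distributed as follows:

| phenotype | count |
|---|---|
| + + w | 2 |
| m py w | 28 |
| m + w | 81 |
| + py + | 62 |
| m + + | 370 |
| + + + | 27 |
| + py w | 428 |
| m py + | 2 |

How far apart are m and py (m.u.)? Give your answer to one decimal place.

5.9 m.u.

The two most frequent reciprocal classes, + py w and m + +, are the parental types, so the F1 was + py w / m + +.
The two rarest classes, + + w and m py +, are the double crossovers. Comparing them with the parentals, only the py allele has switched, so py is the middle locus and the order is w – py – m.
Crossovers in the py–m interval produce the single-crossover classes m py w and + + + (28 + 27 = 55) plus the double crossovers (4).
RF(py–m) = (55 + 4) / 1000 = 59/1000 = 0.0590 → 5.9 m.u.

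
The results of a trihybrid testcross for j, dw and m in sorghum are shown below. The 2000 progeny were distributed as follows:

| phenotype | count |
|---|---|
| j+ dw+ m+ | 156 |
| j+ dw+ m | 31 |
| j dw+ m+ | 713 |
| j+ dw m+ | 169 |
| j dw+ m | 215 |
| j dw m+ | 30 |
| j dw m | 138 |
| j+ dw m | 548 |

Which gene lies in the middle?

The two most frequent reciprocal classes, j dw+ m+ and j+ dw m, are the parental types, so the F1 was j dw+ m+ / j+ dw m.
The two rarest classes, j dw m+ and j+ dw+ m, are the double crossovers. Comparing them with the parentals, only the dw allele has switched, so dw is the middle locus and the order is j – dw – m.

dw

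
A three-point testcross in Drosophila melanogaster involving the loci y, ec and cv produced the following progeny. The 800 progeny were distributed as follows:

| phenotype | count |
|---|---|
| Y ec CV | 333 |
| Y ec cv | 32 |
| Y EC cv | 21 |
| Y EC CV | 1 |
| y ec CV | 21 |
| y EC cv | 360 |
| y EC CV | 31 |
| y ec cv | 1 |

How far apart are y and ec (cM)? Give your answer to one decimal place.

5.5 cM

The two most frequent reciprocal classes, y EC cv and Y ec CV, are the parental types, so the F1 was y EC cv / Y ec CV.
The two rarest classes, y ec cv and Y EC CV, are the double crossovers. Comparing them with the parentals, only the ec allele has switched, so ec is the middle locus and the order is y – ec – cv.
Crossovers in the y–ec interval produce the single-crossover classes Y EC cv and y ec CV (21 + 21 = 42) plus the double crossovers (2).
RF(y–ec) = (42 + 2) / 800 = 44/800 = 0.0550 → 5.5 cM.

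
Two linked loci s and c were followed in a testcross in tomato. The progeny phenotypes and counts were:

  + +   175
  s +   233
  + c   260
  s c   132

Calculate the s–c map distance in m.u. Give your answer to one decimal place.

38.4 m.u.

The two most frequent classes, + c (260) and s + (233), are the parental types, so the F1 was + c / s +.
The recombinant classes are + + and s c: 175 + 132 = 307.
Recombination frequency = 307/800 = 0.3837 ≈ 38.4%, i.e. 38.4 m.u.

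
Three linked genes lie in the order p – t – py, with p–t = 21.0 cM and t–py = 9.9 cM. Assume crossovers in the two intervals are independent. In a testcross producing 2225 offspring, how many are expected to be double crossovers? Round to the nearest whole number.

Map distances give recombination frequencies of 0.210 and 0.099 for the two intervals.
With no interference, expected double-crossover frequency = 0.210 × 0.099 = 0.02079.
Expected number = 0.02079 × 2225 = 46.26 ≈ 46.

46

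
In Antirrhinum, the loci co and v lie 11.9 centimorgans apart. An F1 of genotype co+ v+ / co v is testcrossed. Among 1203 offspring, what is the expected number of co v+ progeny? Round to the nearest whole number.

72

A map distance of 11.9 centimorgans corresponds to a recombination frequency of 0.119.
The F1 is co+ v+ / co v, so co v+ is a recombinant gamete class with expected frequency r/2 = 0.119/2 = 0.0595.
Expected number = 0.0595 × 1203 = 71.58 ≈ 72.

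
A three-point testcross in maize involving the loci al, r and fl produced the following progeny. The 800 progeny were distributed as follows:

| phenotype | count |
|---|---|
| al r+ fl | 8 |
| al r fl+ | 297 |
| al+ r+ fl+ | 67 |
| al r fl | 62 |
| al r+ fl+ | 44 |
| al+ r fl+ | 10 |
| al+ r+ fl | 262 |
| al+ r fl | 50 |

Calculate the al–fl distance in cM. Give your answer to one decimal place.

The two most frequent reciprocal classes, al r fl+ and al+ r+ fl, are the parental types, so the F1 was al r fl+ / al+ r+ fl.
The two rarest classes, al+ r fl+ and al r+ fl, are the double crossovers. Comparing them with the parentals, only the al allele has switched, so al is the middle locus and the order is fl – al – r.
Crossovers in the fl–al interval produce the single-crossover classes al r fl and al+ r+ fl+ (62 + 67 = 129) plus the double crossovers (18).
RF(fl–al) = (129 + 18) / 800 = 147/800 = 0.1837 → 18.4 cM.

18.4 cM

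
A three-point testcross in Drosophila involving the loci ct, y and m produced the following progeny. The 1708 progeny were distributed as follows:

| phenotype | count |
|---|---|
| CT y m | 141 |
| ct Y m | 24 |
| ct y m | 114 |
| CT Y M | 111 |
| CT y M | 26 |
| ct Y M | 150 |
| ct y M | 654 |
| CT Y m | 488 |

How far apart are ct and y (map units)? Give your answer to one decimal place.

20.0 map units

The two most frequent reciprocal classes, CT Y m and ct y M, are the parental types, so the F1 was CT Y m / ct y M.
The two rarest classes, ct Y m and CT y M, are the double crossovers. Comparing them with the parentals, only the ct allele has switched, so ct is the middle locus and the order is y – ct – m.
Crossovers in the y–ct interval produce the single-crossover classes CT y m and ct Y M (141 + 150 = 291) plus the double crossovers (50).
RF(y–ct) = (291 + 50) / 1708 = 341/1708 = 0.1996 → 20.0 map units.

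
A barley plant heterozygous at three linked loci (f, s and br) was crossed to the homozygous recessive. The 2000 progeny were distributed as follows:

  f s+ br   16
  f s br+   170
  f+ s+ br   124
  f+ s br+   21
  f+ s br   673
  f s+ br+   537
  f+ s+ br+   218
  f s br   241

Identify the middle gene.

The two most frequent reciprocal classes, f s+ br+ and f+ s br, are the parental types, so the F1 was f s+ br+ / f+ s br.
The two rarest classes, f s+ br and f+ s br+, are the double crossovers. Comparing them with the parentals, only the br allele has switched, so br is the middle locus and the order is s – br – f.

br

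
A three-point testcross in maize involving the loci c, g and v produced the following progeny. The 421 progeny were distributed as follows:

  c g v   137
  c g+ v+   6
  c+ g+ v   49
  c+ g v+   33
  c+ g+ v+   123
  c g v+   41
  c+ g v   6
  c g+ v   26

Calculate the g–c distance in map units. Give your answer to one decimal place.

The two most frequent reciprocal classes, c+ g+ v+ and c g v, are the parental types, so the F1 was c+ g+ v+ / c g v.
The two rarest classes, c g+ v+ and c+ g v, are the double crossovers. Comparing them with the parentals, only the c allele has switched, so c is the middle locus and the order is g – c – v.
Crossovers in the g–c interval produce the single-crossover classes c+ g v+ and c g+ v (33 + 26 = 59) plus the double crossovers (12).
RF(g–c) = (59 + 12) / 421 = 71/421 = 0.1686 → 16.9 map units.

16.9 map units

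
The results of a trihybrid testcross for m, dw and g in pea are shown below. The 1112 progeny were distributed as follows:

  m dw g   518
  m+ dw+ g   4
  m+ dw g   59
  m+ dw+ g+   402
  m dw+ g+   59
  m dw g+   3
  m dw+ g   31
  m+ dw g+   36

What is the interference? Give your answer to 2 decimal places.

The two most frequent reciprocal classes, m dw g and m+ dw+ g+, are the parental types, so the F1 was m dw g / m+ dw+ g+.
The two rarest classes, m dw g+ and m+ dw+ g, are the double crossovers. Comparing them with the parentals, only the g allele has switched, so g is the middle locus and the order is dw – g – m.
dw–g: (67 + 7)/1112 = 0.0665; g–m: (118 + 7)/1112 = 0.1124.
Expected DCO frequency = 0.0665 × 0.1124 ≈ 0.00747; observed = 7/1112 ≈ 0.00629.
Coefficient of coincidence = 0.00629/0.00747 ≈ 0.84; interference = 1 − 0.84 = 0.16.

0.16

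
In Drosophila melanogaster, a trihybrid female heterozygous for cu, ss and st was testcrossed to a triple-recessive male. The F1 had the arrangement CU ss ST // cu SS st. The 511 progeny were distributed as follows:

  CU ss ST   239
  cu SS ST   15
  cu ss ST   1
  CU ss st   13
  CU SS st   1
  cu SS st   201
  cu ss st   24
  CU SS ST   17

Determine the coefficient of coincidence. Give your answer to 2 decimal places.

The two rarest classes, cu ss ST and CU SS st, are the double crossovers. Comparing them with the parentals, only the cu allele has switched, so cu is the middle locus and the order is st – cu – ss.
st–cu: (28 + 2)/511 = 0.0587; cu–ss: (41 + 2)/511 = 0.0841.
Expected DCO frequency = 0.0587 × 0.0841 ≈ 0.00494; observed = 2/511 ≈ 0.00391.
Coefficient of coincidence = 0.00391/0.00494 ≈ 0.79.

0.79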